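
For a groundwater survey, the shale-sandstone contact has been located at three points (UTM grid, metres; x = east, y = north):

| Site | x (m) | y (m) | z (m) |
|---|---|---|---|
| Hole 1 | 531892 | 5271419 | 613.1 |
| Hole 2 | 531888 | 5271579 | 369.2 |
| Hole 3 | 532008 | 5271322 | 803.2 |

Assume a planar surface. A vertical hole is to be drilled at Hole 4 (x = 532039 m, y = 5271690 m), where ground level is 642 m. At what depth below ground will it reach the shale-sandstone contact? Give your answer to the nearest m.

Two edge vectors: Hole 1→Hole 2 = (-4, 160, -243.9), Hole 1→Hole 3 = (116, -97, 190.1).
Normal n = (Hole 1→Hole 2) × (Hole 1→Hole 3) = (6757.7, -27532, -18172).
So ∂z/∂x = −n_x/n_z = 0.37187431 and ∂z/∂y = −n_y/n_z = −1.51507814.
Intercept c from Hole 1: 613.1 − 197796.97 + 7986611.71 = 7789427.83.
At (532039, 5271690): z_contact = 197851.6 − 7987022.3 + 7789427.83 = 257.2 m.
Depth below ground = 642 − 257.2 = 385 m.

385 m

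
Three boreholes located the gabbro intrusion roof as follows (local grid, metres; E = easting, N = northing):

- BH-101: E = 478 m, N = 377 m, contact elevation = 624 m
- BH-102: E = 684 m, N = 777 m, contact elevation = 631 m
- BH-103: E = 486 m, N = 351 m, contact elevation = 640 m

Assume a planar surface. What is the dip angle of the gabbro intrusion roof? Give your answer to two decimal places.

Let the plane be z = a·E + b·N + c.
BH-102−BH-101: 206a + 400b = 7;  BH-103−BH-101: 8a − 26b = 16.
Solving gives a = 0.76928, b = −0.37868.
Gradient magnitude |∇z| = √(a² + b²) = √(0.59180 + 0.14340) = 0.85744.
True dip = arctan(0.85744) = 40.61°, dipping toward WNW (azimuth ≈ 296°).

40.61°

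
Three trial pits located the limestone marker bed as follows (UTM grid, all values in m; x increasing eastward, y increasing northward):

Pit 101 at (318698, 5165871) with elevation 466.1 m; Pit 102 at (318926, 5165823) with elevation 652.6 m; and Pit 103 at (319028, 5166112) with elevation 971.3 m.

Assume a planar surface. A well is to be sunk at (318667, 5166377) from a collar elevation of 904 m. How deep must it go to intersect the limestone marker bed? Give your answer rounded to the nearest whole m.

Two edge vectors: Pit 101→Pit 102 = (228, -48, 186.5), Pit 101→Pit 103 = (330, 241, 505.2).
Normal n = (Pit 101→Pit 102) × (Pit 101→Pit 103) = (-69196.1, -53640.6, 70788).
So ∂z/∂x = −n_x/n_z = 0.97751173 and ∂z/∂y = −n_y/n_z = 0.75776403.
Intercept c from Pit 101: 466.1 − 311531.03 − 3914511.22 = −4225576.15.
At (318667, 5166377): z_contact = 311500.7 + 3914894.6 − 4225576.15 = 819.2 m.
Depth below ground = 904 − 819.2 = 85 m.

85 m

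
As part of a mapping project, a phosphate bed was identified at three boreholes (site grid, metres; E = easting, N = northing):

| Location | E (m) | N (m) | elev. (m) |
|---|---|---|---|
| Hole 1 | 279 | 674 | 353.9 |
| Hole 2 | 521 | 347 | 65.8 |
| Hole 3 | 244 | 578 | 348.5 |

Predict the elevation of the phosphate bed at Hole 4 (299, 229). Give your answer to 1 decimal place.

192.8 m

Two edge vectors: Hole 1→Hole 2 = (242, -327, -288.1), Hole 1→Hole 3 = (-35, -96, -5.4).
Normal n = (Hole 1→Hole 2) × (Hole 1→Hole 3) = (-25891.8, 11390.3, -34677).
So ∂z/∂E = −n_x/n_z = −0.74666 and ∂z/∂N = −n_y/n_z = 0.32847.
Intercept c from Hole 1: 353.9 + 208.32 − 221.39 = 340.83.
At (299, 229): z = −223.3 + 75.2 + 340.83 = 192.8 m.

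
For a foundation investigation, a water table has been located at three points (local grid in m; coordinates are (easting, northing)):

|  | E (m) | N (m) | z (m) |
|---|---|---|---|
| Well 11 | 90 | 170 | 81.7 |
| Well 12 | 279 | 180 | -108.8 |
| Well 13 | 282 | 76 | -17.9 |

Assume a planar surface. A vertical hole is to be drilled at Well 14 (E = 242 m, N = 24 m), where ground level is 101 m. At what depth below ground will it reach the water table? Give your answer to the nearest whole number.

Two edge vectors: Well 11→Well 12 = (189, 10, -190.5), Well 11→Well 13 = (192, -94, -99.6).
Normal n = (Well 11→Well 12) × (Well 11→Well 13) = (-18903, -17751.6, -19686).
So ∂z/∂E = −n_x/n_z = −0.96023 and ∂z/∂N = −n_y/n_z = −0.90174.
Intercept c from Well 11: 81.7 + 86.42 + 153.30 = 321.42.
At (242, 24): z_contact = −232.4 − 21.6 + 321.42 = 67.4 m.
Depth below ground = 101 − 67.4 = 34 m.

34 m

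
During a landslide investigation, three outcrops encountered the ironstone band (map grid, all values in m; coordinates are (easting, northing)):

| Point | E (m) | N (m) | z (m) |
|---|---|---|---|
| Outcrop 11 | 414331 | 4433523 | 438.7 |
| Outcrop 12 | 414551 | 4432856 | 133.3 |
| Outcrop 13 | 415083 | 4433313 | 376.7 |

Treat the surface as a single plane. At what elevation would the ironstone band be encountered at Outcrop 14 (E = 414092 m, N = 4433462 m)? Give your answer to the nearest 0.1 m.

Two edge vectors: Outcrop 11→Outcrop 12 = (220, -667, -305.4), Outcrop 11→Outcrop 13 = (752, -210, -62).
Normal n = (Outcrop 11→Outcrop 12) × (Outcrop 11→Outcrop 13) = (-22780, -216020.8, 455384).
So ∂z/∂E = −n_x/n_z = 0.050023716 and ∂z/∂N = −n_y/n_z = 0.474370641.
Intercept c from Outcrop 11: 438.7 − 20726.38 − 2103133.15 = −2123420.82.
At (414092, 4433462): z = 20714.4 + 2103104.2 − 2123420.82 = 397.8 m.

397.8 m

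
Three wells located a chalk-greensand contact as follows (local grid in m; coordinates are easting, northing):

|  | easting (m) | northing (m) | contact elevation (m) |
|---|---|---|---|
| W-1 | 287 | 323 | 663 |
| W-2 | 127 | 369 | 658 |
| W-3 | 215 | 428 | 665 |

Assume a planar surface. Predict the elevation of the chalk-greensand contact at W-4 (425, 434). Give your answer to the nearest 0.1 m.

Let the plane be z = a·easting + b·northing + c.
W-2−W-1: −160a + 46b = −5;  W-3−W-1: −72a + 105b = 2.
Solving gives a = 0.04574, b = 0.05042.
Then c = 663 − a·287 − b·323 = 633.59.
At (425, 434): z = 19.4 + 21.9 + 633.59 = 674.9 m.

674.9 m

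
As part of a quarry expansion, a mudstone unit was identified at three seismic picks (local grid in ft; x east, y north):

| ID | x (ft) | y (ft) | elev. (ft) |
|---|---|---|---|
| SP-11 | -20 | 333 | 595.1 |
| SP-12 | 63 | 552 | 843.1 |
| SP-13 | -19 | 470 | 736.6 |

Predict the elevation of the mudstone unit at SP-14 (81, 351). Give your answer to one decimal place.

Let the plane be z = a·x + b·y + c.
SP-12−SP-11: 83a + 219b = 248;  SP-13−SP-11: 1a + 137b = 141.5.
Solving gives a = 0.26789, b = 1.03089.
Then c = 595.1 − a·-20 − b·333 = 257.17.
At (81, 351): z = 21.7 + 361.8 + 257.17 = 640.7 ft.

640.7 ft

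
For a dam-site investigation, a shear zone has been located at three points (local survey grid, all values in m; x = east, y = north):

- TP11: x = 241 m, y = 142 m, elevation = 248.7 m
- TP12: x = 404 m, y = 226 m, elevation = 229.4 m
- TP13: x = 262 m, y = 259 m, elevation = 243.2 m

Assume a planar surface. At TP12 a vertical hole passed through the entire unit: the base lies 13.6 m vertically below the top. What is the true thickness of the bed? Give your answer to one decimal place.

13.5 m

Two edge vectors: TP11→TP12 = (163, 84, -19.3), TP11→TP13 = (21, 117, -5.5).
Normal n = (TP11→TP12) × (TP11→TP13) = (1796.1, 491.2, 17307).
So ∂z/∂x = −n_x/n_z = −0.10378 and ∂z/∂y = −n_y/n_z = −0.02838.
|∇z| = √(a²+b²) = 0.10759, so dip δ = arctan(0.10759) = 6.14°.
True thickness = vertical thickness × cos δ = 13.6 × cos 6.14° = 13.5 m.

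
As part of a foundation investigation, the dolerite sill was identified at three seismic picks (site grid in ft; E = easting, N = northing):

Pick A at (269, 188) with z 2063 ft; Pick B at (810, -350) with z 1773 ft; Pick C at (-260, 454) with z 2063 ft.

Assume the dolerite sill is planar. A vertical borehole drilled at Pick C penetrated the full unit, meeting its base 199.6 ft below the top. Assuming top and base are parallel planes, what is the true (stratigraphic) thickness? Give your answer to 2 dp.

Two edge vectors: Pick A→Pick B = (541, -538, -290), Pick A→Pick C = (-529, 266, 0).
Normal n = (Pick A→Pick B) × (Pick A→Pick C) = (77140, 153410, -140696).
So ∂z/∂E = −n_x/n_z = 0.54827 and ∂z/∂N = −n_y/n_z = 1.09037.
|∇z| = √(a²+b²) = 1.22045, so dip δ = arctan(1.22045) = 50.67°.
True thickness = vertical thickness × cos δ = 199.6 × cos 50.67° = 126.50 ft.

126.50 ft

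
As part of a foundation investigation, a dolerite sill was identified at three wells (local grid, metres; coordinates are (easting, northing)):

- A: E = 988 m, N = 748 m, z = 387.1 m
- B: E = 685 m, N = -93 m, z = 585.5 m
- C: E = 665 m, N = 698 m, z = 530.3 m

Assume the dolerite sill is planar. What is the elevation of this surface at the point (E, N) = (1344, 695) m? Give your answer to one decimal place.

238.0 m

Two edge vectors: A→B = (-303, -841, 198.4), A→C = (-323, -50, 143.2).
Normal n = (A→B) × (A→C) = (-110511.2, -20693.6, -256493).
So ∂z/∂E = −n_x/n_z = −0.430855 and ∂z/∂N = −n_y/n_z = −0.080679.
Intercept c from A: 387.1 + 425.68 + 60.35 = 873.13.
At (1344, 695): z = −579.1 − 56.1 + 873.13 = 238.0 m.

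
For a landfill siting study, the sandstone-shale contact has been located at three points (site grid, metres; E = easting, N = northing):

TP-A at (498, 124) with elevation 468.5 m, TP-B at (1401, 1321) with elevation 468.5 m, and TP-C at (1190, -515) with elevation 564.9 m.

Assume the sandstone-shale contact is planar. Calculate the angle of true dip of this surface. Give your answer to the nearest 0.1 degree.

5.9°

Two edge vectors: TP-A→TP-B = (903, 1197, 0), TP-A→TP-C = (692, -639, 96.4).
Normal n = (TP-A→TP-B) × (TP-A→TP-C) = (115390.8, -87049.2, -1405341).
So ∂z/∂E = −n_x/n_z = 0.08211 and ∂z/∂N = −n_y/n_z = −0.06194.
Gradient magnitude |∇z| = √(a² + b²) = √(0.00674 + 0.00384) = 0.10285.
True dip = arctan(0.10285) = 5.9°, dipping toward NW (azimuth ≈ 307°).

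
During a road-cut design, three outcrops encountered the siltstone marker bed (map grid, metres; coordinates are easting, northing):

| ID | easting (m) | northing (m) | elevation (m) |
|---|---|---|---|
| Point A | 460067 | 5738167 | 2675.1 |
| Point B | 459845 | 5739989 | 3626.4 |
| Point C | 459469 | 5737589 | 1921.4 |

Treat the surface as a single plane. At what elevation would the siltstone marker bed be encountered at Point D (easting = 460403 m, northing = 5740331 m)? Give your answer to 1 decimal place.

Two edge vectors: Point A→Point B = (-222, 1822, 951.3), Point A→Point C = (-598, -578, -753.7).
Normal n = (Point A→Point B) × (Point A→Point C) = (-823390, -736198.8, 1217872).
So ∂z/∂easting = −n_x/n_z = 0.676089113 and ∂z/∂northing = −n_y/n_z = 0.604496039.
Intercept c from Point A: 2675.1 − 311046.29 − 3468699.22 = −3777070.41.
At (460403, 5740331): z = 311273.5 + 3470007.4 − 3777070.41 = 4210.4 m.

4210.4 m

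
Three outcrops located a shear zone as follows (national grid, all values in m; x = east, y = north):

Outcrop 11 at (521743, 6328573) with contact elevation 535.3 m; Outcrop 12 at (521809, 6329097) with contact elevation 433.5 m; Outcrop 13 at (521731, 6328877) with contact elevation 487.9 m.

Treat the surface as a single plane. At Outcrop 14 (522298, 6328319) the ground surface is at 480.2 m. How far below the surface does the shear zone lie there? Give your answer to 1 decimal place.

31.6 m

Two edge vectors: Outcrop 11→Outcrop 12 = (66, 524, -101.8), Outcrop 11→Outcrop 13 = (-12, 304, -47.4).
Normal n = (Outcrop 11→Outcrop 12) × (Outcrop 11→Outcrop 13) = (6109.6, 4350, 26352).
So ∂z/∂x = −n_x/n_z = −0.231845780 and ∂z/∂y = −n_y/n_z = −0.165072860.
Intercept c from Outcrop 11: 535.3 + 120963.91 + 1044675.64 = 1166174.86.
At (522298, 6328319): z_contact = −121092.59 − 1044633.71 + 1166174.86 = 448.55 m.
Depth below ground = 480.2 − 448.55 = 31.6 m.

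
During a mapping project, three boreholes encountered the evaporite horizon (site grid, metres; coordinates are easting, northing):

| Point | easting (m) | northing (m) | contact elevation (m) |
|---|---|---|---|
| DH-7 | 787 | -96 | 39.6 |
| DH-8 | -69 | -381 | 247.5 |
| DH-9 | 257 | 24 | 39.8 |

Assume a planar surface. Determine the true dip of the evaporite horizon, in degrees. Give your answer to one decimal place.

24.0°

Two edge vectors: DH-7→DH-8 = (-856, -285, 207.9), DH-7→DH-9 = (-530, 120, 0.2).
Normal n = (DH-7→DH-8) × (DH-7→DH-9) = (-25005, -110015.8, -253770).
So ∂z/∂easting = −n_x/n_z = −0.09853 and ∂z/∂northing = −n_y/n_z = −0.43353.
Gradient magnitude |∇z| = √(a² + b²) = √(0.00971 + 0.18794) = 0.44458.
True dip = arctan(0.44458) = 24.0°, dipping toward NNE (azimuth ≈ 013°).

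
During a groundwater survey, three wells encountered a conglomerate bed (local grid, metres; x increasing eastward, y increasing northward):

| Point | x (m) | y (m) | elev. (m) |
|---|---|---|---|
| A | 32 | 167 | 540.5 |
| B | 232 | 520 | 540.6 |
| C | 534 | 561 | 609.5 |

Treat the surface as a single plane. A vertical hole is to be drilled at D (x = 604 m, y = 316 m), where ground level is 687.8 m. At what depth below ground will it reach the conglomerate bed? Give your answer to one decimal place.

26.8 m

Let the plane be z = a·x + b·y + c.
B−A: 200a + 353b = 0.1;  C−A: 502a + 394b = 69.
Solving gives a = 0.24712, b = −0.13973.
Then c = 540.5 − a·32 − b·167 = 555.93.
At (604, 316): z_contact = 149.26 − 44.15 + 555.93 = 661.03 m.
Depth below ground = 687.8 − 661.03 = 26.8 m.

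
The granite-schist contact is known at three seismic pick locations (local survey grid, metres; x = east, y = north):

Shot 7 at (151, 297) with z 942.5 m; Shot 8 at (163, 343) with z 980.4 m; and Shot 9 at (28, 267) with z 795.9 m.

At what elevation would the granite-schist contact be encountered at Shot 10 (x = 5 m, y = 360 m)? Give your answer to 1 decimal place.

822.5 m

Let the plane be z = a·x + b·y + c.
Shot 8−Shot 7: 12a + 46b = 37.9;  Shot 9−Shot 7: −123a − 30b = −146.6.
Solving gives a = 1.05825, b = 0.54785.
Then c = 942.5 − a·151 − b·297 = 619.99.
At (5, 360): z = 5.3 + 197.2 + 619.99 = 822.5 m.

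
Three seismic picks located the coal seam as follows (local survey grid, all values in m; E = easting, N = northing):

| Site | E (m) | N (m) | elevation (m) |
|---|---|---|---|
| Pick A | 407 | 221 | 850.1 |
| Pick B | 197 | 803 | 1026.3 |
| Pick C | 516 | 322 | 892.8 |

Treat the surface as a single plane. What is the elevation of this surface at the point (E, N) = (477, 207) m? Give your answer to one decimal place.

Let the plane be z = a·E + b·N + c.
Pick B−Pick A: −210a + 582b = 176.2;  Pick C−Pick A: 109a + 101b = 42.7.
Solving gives a = 0.08335, b = 0.33282.
Then c = 850.1 − a·407 − b·221 = 742.62.
At (477, 207): z = 39.8 + 68.9 + 742.62 = 851.3 m.

851.3 m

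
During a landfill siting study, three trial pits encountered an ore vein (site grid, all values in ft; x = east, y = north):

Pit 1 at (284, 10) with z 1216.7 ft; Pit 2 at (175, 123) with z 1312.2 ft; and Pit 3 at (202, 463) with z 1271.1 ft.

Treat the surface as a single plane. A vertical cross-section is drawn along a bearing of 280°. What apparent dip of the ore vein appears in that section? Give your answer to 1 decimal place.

Two edge vectors: Pit 1→Pit 2 = (-109, 113, 95.5), Pit 1→Pit 3 = (-82, 453, 54.4).
Normal n = (Pit 1→Pit 2) × (Pit 1→Pit 3) = (-37114.3, -1901.4, -40111).
So ∂z/∂x = −n_x/n_z = −0.92529 and ∂z/∂y = −n_y/n_z = −0.04740.
Unit vector along 280° is (sin 280°, cos 280°) = (-0.9848, 0.1736).
Slope in that direction = a·(-0.9848) + b·(0.1736) = 0.90300.
Apparent dip = arctan|0.90300| = 42.1° (true dip is 42.8°, so apparent ≤ true as expected).

42.1°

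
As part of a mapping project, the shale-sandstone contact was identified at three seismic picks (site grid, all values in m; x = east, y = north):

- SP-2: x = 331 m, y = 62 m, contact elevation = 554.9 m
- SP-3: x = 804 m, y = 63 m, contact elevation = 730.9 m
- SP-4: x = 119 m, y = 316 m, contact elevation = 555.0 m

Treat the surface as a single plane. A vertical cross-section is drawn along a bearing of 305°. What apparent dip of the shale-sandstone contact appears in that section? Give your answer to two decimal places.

Let the plane be z = a·x + b·y + c.
SP-3−SP-2: 473a + 1b = 176;  SP-4−SP-2: −212a + 254b = 0.1.
Solving gives a = 0.37144, b = 0.31041.
Unit vector along 305° is (sin 305°, cos 305°) = (-0.8192, 0.5736).
Slope in that direction = a·(-0.8192) + b·(0.5736) = −0.12622.
Apparent dip = arctan|0.12622| = 7.19° (true dip is 25.8°, so apparent ≤ true as expected).

7.19°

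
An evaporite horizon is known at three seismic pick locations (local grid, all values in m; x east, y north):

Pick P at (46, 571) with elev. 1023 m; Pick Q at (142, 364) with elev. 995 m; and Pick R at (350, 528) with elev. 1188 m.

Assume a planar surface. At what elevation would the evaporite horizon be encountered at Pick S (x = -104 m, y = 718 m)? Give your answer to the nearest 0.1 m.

993.7 m

Two edge vectors: Pick P→Pick Q = (96, -207, -28), Pick P→Pick R = (304, -43, 165).
Normal n = (Pick P→Pick Q) × (Pick P→Pick R) = (-35359, -24352, 58800).
So ∂z/∂x = −n_x/n_z = 0.60134 and ∂z/∂y = −n_y/n_z = 0.41415.
Intercept c from Pick P: 1023 − 27.66 − 236.48 = 758.86.
At (-104, 718): z = −62.5 + 297.4 + 758.86 = 993.7 m.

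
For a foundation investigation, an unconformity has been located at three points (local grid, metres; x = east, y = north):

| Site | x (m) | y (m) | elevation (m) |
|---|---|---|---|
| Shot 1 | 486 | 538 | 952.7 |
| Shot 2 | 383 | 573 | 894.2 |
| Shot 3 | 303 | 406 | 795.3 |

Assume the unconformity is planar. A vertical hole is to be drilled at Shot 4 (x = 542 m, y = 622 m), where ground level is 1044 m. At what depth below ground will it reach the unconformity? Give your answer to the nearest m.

31 m

Let the plane be z = a·x + b·y + c.
Shot 2−Shot 1: −103a + 35b = −58.5;  Shot 3−Shot 1: −183a − 132b = −157.4.
Solving gives a = 0.66152, b = 0.27532.
Then c = 952.7 − a·486 − b·538 = 483.08.
At (542, 622): z_contact = 358.5 + 171.2 + 483.08 = 1012.9 m.
Depth below ground = 1044 − 1012.9 = 31 m.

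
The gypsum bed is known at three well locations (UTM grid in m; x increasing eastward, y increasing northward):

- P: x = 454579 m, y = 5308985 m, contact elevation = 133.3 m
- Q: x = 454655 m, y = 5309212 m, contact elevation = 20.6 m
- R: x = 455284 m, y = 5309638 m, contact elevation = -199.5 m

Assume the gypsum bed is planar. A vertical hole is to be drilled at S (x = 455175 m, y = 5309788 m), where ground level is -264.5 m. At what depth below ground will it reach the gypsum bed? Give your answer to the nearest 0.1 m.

Let the plane be z = a·x + b·y + c.
Q−P: 76a + 227b = −112.7;  R−P: 705a + 653b = −332.8.
Solving gives a = −0.017684567, b = −0.490554947.
Then c = 133.3 − a·454579 − b·5308985 = 2612521.19.
At (455175, 5309788): z_contact = −8049.57 − 2604742.77 + 2612521.19 = -271.16 m.
Depth below ground = -264.5 − (-271.16) = 6.7 m.

6.7 m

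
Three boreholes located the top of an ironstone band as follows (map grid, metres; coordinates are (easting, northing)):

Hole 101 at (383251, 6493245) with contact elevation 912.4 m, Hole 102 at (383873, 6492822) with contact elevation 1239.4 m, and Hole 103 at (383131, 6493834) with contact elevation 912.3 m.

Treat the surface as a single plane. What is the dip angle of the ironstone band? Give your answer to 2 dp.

31.91°

Let the plane be z = a·E + b·N + c.
Hole 102−Hole 101: 622a − 423b = 327;  Hole 103−Hole 101: −120a + 589b = −0.1.
Solving gives a = 0.61015, b = 0.12414.
Gradient magnitude |∇z| = √(a² + b²) = √(0.37228 + 0.01541) = 0.62265.
True dip = arctan(0.62265) = 31.91°, dipping toward WSW (azimuth ≈ 258°).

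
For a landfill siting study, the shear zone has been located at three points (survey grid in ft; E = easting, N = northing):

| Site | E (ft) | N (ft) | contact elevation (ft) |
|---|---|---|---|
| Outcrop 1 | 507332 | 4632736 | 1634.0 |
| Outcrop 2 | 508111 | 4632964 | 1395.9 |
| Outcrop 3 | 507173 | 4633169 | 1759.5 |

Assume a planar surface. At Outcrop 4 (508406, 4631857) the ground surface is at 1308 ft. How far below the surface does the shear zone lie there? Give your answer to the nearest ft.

194 ft

Two edge vectors: Outcrop 1→Outcrop 2 = (779, 228, -238.1), Outcrop 1→Outcrop 3 = (-159, 433, 125.5).
Normal n = (Outcrop 1→Outcrop 2) × (Outcrop 1→Outcrop 3) = (131711.3, -59906.6, 373559).
So ∂z/∂E = −n_x/n_z = −0.35258500 and ∂z/∂N = −n_y/n_z = 0.16036717.
Intercept c from Outcrop 1: 1634 + 178877.65 − 742938.77 = −562427.11.
At (508406, 4631857): z_contact = −179256.3 + 742797.8 − 562427.11 = 1114.4 ft.
Depth below ground = 1308 − 1114.4 = 194 ft.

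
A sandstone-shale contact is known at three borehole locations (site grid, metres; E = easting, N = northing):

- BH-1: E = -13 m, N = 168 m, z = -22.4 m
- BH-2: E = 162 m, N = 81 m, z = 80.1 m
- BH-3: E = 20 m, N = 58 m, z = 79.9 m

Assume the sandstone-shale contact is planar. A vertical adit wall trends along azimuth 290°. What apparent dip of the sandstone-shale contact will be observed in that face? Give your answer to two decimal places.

Two edge vectors: BH-1→BH-2 = (175, -87, 102.5), BH-1→BH-3 = (33, -110, 102.3).
Normal n = (BH-1→BH-2) × (BH-1→BH-3) = (2374.9, -14520, -16379).
So ∂z/∂E = −n_x/n_z = 0.14500 and ∂z/∂N = −n_y/n_z = −0.88650.
Unit vector along 290° is (sin 290°, cos 290°) = (-0.9397, 0.3420).
Slope in that direction = a·(-0.9397) + b·(0.3420) = −0.43945.
Apparent dip = arctan|0.43945| = 23.72° (true dip is 41.9°, so apparent ≤ true as expected).

23.72°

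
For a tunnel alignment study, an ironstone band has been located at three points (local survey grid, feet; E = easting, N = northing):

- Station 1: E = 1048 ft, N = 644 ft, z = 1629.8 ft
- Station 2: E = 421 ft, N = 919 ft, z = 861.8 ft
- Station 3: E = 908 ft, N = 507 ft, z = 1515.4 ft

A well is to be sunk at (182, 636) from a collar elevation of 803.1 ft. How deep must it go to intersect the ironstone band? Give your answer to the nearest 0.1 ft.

122.5 ft

Let the plane be z = a·E + b·N + c.
Station 2−Station 1: −627a + 275b = −768;  Station 3−Station 1: −140a − 137b = −114.4.
Solving gives a = 1.098691, b = −0.287713.
Then c = 1629.8 − a·1048 − b·644 = 663.66.
At (182, 636): z_contact = 199.96 − 182.99 + 663.66 = 680.64 ft.
Depth below ground = 803.1 − 680.64 = 122.5 ft.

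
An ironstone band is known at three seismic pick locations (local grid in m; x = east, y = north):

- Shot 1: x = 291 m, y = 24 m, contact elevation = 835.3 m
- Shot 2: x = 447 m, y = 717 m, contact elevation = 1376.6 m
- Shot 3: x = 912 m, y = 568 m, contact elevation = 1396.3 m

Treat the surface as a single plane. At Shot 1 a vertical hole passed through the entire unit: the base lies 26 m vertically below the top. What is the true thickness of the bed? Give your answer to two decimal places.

20.60 m

Let the plane be z = a·x + b·y + c.
Shot 2−Shot 1: 156a + 693b = 541.3;  Shot 3−Shot 1: 621a + 544b = 561.
Solving gives a = 0.27296, b = 0.71965.
|∇z| = √(a²+b²) = 0.76968, so dip δ = arctan(0.76968) = 37.58°.
True thickness = vertical thickness × cos δ = 26 × cos 37.58° = 20.60 m.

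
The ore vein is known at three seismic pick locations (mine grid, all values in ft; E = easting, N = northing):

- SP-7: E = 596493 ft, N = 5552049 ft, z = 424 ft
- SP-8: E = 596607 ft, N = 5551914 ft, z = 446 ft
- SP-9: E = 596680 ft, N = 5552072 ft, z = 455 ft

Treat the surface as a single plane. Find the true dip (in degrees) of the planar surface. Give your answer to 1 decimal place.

Two edge vectors: SP-7→SP-8 = (114, -135, 22), SP-7→SP-9 = (187, 23, 31).
Normal n = (SP-7→SP-8) × (SP-7→SP-9) = (-4691, 580, 27867).
So ∂z/∂E = −n_x/n_z = 0.16834 and ∂z/∂N = −n_y/n_z = −0.02081.
Gradient magnitude |∇z| = √(a² + b²) = √(0.02834 + 0.00043) = 0.16962.
True dip = arctan(0.16962) = 9.6°, dipping toward W (azimuth ≈ 277°).

9.6°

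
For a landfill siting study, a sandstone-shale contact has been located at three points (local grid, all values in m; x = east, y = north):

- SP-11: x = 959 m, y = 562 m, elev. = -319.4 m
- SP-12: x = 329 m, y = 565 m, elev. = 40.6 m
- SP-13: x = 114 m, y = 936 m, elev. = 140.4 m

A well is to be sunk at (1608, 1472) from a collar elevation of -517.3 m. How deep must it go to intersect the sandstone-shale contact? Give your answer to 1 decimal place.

229.9 m

Let the plane be z = a·x + b·y + c.
SP-12−SP-11: −630a + 3b = 360;  SP-13−SP-11: −845a + 374b = 459.8.
Solving gives a = −0.571725, b = −0.062321.
Then c = -319.4 − a·959 − b·562 = 263.91.
At (1608, 1472): z_contact = −919.33 − 91.74 + 263.91 = -747.16 m.
Depth below ground = -517.3 − (-747.16) = 229.9 m.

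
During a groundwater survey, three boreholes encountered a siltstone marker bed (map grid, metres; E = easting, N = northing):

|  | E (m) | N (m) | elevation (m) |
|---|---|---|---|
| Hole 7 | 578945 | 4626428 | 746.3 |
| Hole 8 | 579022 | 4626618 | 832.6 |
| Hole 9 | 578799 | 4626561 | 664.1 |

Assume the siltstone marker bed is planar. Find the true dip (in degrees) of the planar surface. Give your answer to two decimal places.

Two edge vectors: Hole 7→Hole 8 = (77, 190, 86.3), Hole 7→Hole 9 = (-146, 133, -82.2).
Normal n = (Hole 7→Hole 8) × (Hole 7→Hole 9) = (-27095.9, -6270.4, 37981).
So ∂z/∂E = −n_x/n_z = 0.71341 and ∂z/∂N = −n_y/n_z = 0.16509.
Gradient magnitude |∇z| = √(a² + b²) = √(0.50895 + 0.02726) = 0.73226.
True dip = arctan(0.73226) = 36.21°, dipping toward WSW (azimuth ≈ 257°).

36.21°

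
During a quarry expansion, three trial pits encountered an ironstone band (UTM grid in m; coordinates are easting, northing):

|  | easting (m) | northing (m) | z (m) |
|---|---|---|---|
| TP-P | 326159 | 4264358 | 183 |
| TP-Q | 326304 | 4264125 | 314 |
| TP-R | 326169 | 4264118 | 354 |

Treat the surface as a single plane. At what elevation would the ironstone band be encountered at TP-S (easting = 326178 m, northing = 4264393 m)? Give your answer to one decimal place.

152.8 m

Two edge vectors: TP-P→TP-Q = (145, -233, 131), TP-P→TP-R = (10, -240, 171).
Normal n = (TP-P→TP-Q) × (TP-P→TP-R) = (-8403, -23485, -32470).
So ∂z/∂easting = −n_x/n_z = −0.258792732 and ∂z/∂northing = −n_y/n_z = −0.723283030.
Intercept c from TP-P: 183 + 84407.58 + 3084337.78 = 3168928.36.
At (326178, 4264393): z = −84412.5 − 3084363.1 + 3168928.36 = 152.8 m.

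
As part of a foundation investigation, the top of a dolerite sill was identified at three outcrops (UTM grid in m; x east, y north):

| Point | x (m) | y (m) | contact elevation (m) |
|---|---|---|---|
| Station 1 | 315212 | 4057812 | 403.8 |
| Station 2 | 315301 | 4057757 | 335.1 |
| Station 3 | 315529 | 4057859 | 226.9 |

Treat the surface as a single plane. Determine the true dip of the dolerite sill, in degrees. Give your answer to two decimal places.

33.47°

Two edge vectors: Station 1→Station 2 = (89, -55, -68.7), Station 1→Station 3 = (317, 47, -176.9).
Normal n = (Station 1→Station 2) × (Station 1→Station 3) = (12958.4, -6033.8, 21618).
So ∂z/∂x = −n_x/n_z = −0.59943 and ∂z/∂y = −n_y/n_z = 0.27911.
Gradient magnitude |∇z| = √(a² + b²) = √(0.35931 + 0.07790) = 0.66122.
True dip = arctan(0.66122) = 33.47°, dipping toward ESE (azimuth ≈ 115°).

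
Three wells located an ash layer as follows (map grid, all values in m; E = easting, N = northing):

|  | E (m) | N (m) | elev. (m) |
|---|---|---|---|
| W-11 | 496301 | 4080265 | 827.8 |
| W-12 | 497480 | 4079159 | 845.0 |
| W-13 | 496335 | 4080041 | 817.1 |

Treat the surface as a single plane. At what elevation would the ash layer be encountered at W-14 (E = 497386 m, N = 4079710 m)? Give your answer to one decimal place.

870.6 m

Two edge vectors: W-11→W-12 = (1179, -1106, 17.2), W-11→W-13 = (34, -224, -10.7).
Normal n = (W-11→W-12) × (W-11→W-13) = (15687, 13200.1, -226492).
So ∂z/∂E = −n_x/n_z = 0.069260724 and ∂z/∂N = −n_y/n_z = 0.058280646.
Intercept c from W-11: 827.8 − 34374.17 − 237800.48 = −271346.85.
At (497386, 4079710): z = 34449.3 + 237768.1 − 271346.85 = 870.6 m.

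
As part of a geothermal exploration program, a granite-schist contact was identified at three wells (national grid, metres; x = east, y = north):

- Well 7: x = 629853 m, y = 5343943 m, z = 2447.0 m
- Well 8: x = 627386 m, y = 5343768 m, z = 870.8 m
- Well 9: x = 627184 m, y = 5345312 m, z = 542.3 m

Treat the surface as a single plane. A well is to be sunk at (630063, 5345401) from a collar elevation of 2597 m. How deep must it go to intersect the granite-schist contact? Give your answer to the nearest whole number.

Let the plane be z = a·x + b·y + c.
Well 8−Well 7: −2467a − 175b = −1576.2;  Well 9−Well 7: −2669a + 1369b = −1904.7.
Solving gives a = 0.64799230, b = −0.12798287.
Then c = 2447 − a·629853 − b·5343943 = 278240.28.
At (630063, 5345401): z_contact = 408276.0 − 684119.8 + 278240.28 = 2396.5 m.
Depth below ground = 2597 − 2396.5 = 201 m.

201 m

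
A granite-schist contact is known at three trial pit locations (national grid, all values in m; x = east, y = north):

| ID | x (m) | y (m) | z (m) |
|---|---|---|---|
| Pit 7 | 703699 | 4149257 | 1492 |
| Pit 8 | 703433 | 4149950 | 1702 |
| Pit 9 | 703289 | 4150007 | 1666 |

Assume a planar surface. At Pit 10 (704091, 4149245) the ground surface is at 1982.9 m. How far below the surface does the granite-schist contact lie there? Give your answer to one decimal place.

325.5 m

Two edge vectors: Pit 7→Pit 8 = (-266, 693, 210), Pit 7→Pit 9 = (-410, 750, 174).
Normal n = (Pit 7→Pit 8) × (Pit 7→Pit 9) = (-36918, -39816, 84630).
So ∂z/∂x = −n_x/n_z = 0.436228288 and ∂z/∂y = −n_y/n_z = 0.470471464.
Intercept c from Pit 7: 1492 − 306973.41 − 1952107.02 = −2257588.43.
At (704091, 4149245): z_contact = 307144.41 + 1952101.37 − 2257588.43 = 1657.36 m.
Depth below ground = 1982.9 − 1657.36 = 325.5 m.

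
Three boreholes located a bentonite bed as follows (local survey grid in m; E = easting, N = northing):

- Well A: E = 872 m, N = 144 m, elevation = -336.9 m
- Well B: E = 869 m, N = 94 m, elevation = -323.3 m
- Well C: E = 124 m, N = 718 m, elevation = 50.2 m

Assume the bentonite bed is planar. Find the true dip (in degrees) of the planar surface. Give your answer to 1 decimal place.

36.2°

Let the plane be z = a·E + b·N + c.
Well B−Well A: −3a − 50b = 13.6;  Well C−Well A: −748a + 574b = 387.1.
Solving gives a = −0.69427, b = −0.23034.
Gradient magnitude |∇z| = √(a² + b²) = √(0.48202 + 0.05306) = 0.73149.
True dip = arctan(0.73149) = 36.2°, dipping toward ENE (azimuth ≈ 072°).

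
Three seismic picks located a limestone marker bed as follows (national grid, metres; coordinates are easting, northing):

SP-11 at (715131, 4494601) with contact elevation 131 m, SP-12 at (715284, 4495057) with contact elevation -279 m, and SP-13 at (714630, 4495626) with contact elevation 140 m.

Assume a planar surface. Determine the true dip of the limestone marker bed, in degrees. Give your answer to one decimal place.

Let the plane be z = a·easting + b·northing + c.
SP-12−SP-11: 153a + 456b = −410;  SP-13−SP-11: −501a + 1025b = 9.
Solving gives a = −1.10141, b = −0.52957.
Gradient magnitude |∇z| = √(a² + b²) = √(1.21311 + 0.28044) = 1.22211.
True dip = arctan(1.22211) = 50.7°, dipping toward ENE (azimuth ≈ 064°).

50.7°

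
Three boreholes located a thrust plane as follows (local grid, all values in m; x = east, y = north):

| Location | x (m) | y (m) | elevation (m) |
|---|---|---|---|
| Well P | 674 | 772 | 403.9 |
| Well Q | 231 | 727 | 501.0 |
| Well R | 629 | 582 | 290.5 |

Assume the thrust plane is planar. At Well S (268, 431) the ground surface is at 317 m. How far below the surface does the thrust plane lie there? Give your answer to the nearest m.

Let the plane be z = a·x + b·y + c.
Well Q−Well P: −443a − 45b = 97.1;  Well R−Well P: −45a − 190b = −113.4.
Solving gives a = −0.28671, b = 0.66475.
Then c = 403.9 − a·674 − b·772 = 83.96.
At (268, 431): z_contact = −76.8 + 286.5 + 83.96 = 293.6 m.
Depth below ground = 317 − 293.6 = 23 m.

23 m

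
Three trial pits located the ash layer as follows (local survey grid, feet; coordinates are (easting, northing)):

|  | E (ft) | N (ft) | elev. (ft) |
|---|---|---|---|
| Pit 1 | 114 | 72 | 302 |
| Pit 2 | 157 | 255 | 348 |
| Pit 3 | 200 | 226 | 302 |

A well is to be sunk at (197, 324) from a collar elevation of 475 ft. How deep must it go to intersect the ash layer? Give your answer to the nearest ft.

128 ft

Let the plane be z = a·E + b·N + c.
Pit 2−Pit 1: 43a + 183b = 46;  Pit 3−Pit 1: 86a + 154b = 0.
Solving gives a = −0.77710, b = 0.43396.
Then c = 302 − a·114 − b·72 = 359.34.
At (197, 324): z_contact = −153.1 + 140.6 + 359.34 = 346.9 ft.
Depth below ground = 475 − 346.9 = 128 ft.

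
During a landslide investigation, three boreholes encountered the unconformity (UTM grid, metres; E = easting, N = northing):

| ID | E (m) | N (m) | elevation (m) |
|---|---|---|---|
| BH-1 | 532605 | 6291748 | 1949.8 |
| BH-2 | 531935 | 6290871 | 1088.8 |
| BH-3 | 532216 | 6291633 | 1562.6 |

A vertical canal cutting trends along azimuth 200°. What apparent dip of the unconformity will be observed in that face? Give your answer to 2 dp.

30.12°

Let the plane be z = a·E + b·N + c.
BH-2−BH-1: −670a − 877b = −861;  BH-3−BH-1: −389a − 115b = −387.2.
Solving gives a = 0.91085, b = 0.28589.
Unit vector along 200° is (sin 200°, cos 200°) = (-0.3420, -0.9397).
Slope in that direction = a·(-0.3420) + b·(-0.9397) = −0.58018.
Apparent dip = arctan|0.58018| = 30.12° (true dip is 43.7°, so apparent ≤ true as expected).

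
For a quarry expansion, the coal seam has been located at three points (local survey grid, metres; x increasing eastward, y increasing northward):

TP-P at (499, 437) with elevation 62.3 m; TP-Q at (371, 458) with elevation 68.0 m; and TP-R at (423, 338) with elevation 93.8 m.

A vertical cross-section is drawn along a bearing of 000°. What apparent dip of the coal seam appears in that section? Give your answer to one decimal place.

14.2°

Two edge vectors: TP-P→TP-Q = (-128, 21, 5.7), TP-P→TP-R = (-76, -99, 31.5).
Normal n = (TP-P→TP-Q) × (TP-P→TP-R) = (1225.8, 3598.8, 14268).
So ∂z/∂x = −n_x/n_z = −0.08591 and ∂z/∂y = −n_y/n_z = −0.25223.
Unit vector along 000° is (sin 0°, cos 0°) = (0.0000, 1.0000).
Slope in that direction = a·(0.0000) + b·(1.0000) = −0.25223.
Apparent dip = arctan|0.25223| = 14.2° (true dip is 14.9°, so apparent ≤ true as expected).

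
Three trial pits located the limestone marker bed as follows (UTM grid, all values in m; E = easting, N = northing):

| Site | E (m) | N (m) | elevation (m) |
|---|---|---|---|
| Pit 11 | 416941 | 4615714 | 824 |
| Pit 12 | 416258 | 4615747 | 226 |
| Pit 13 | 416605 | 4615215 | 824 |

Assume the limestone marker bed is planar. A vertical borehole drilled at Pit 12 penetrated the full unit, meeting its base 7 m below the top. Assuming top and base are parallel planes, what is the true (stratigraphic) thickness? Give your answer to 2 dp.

4.89 m

Let the plane be z = a·E + b·N + c.
Pit 12−Pit 11: −683a + 33b = −598;  Pit 13−Pit 11: −336a − 499b = 0.
Solving gives a = 0.84796, b = −0.57097.
|∇z| = √(a²+b²) = 1.02228, so dip δ = arctan(1.02228) = 45.63°.
True thickness = vertical thickness × cos δ = 7 × cos 45.63° = 4.89 m.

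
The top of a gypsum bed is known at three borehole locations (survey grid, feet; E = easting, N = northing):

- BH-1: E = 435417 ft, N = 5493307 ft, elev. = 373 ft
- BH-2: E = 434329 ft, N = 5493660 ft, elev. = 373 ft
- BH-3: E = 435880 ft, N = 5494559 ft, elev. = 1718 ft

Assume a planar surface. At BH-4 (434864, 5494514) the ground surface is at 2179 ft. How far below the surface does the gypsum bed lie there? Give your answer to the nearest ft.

820 ft

Two edge vectors: BH-1→BH-2 = (-1088, 353, 0), BH-1→BH-3 = (463, 1252, 1345).
Normal n = (BH-1→BH-2) × (BH-1→BH-3) = (474785, 1463360, -1525615).
So ∂z/∂E = −n_x/n_z = 0.31120892 and ∂z/∂N = −n_y/n_z = 0.95919351.
Intercept c from BH-1: 373 − 135505.66 − 5269144.40 = −5404277.05.
At (434864, 5494514): z_contact = 135333.6 + 5270302.1 − 5404277.05 = 1358.6 ft.
Depth below ground = 2179 − 1358.6 = 820 ft.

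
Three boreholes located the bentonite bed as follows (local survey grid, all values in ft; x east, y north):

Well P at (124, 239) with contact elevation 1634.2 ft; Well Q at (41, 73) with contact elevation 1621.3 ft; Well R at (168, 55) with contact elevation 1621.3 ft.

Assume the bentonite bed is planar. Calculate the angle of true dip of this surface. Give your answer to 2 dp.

Let the plane be z = a·x + b·y + c.
Well Q−Well P: −83a − 166b = −12.9;  Well R−Well P: 44a − 184b = −12.9.
Solving gives a = 0.01029, b = 0.07257.
Gradient magnitude |∇z| = √(a² + b²) = √(0.00011 + 0.00527) = 0.07329.
True dip = arctan(0.07329) = 4.19°, dipping toward S (azimuth ≈ 188°).

4.19°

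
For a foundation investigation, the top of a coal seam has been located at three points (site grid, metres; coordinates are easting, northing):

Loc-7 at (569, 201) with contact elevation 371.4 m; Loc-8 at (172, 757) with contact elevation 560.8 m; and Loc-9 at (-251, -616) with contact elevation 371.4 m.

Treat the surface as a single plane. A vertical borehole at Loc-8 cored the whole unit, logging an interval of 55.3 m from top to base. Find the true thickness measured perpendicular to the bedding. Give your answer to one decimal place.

53.2 m

Two edge vectors: Loc-7→Loc-8 = (-397, 556, 189.4), Loc-7→Loc-9 = (-820, -817, 0).
Normal n = (Loc-7→Loc-8) × (Loc-7→Loc-9) = (154739.8, -155308, 780269).
So ∂z/∂easting = −n_x/n_z = −0.19832 and ∂z/∂northing = −n_y/n_z = 0.19904.
|∇z| = √(a²+b²) = 0.28098, so dip δ = arctan(0.28098) = 15.69°.
True thickness = vertical thickness × cos δ = 55.3 × cos 15.69° = 53.2 m.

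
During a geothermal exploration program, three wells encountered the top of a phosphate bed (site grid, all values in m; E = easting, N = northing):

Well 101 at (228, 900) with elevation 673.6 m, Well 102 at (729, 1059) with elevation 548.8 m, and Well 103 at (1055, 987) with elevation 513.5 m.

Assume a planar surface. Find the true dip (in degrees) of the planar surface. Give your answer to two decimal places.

17.22°

Let the plane be z = a·E + b·N + c.
Well 102−Well 101: 501a + 159b = −124.8;  Well 103−Well 101: 827a + 87b = −160.1.
Solving gives a = −0.16607, b = −0.26164.
Gradient magnitude |∇z| = √(a² + b²) = √(0.02758 + 0.06845) = 0.30989.
True dip = arctan(0.30989) = 17.22°, dipping toward NNE (azimuth ≈ 032°).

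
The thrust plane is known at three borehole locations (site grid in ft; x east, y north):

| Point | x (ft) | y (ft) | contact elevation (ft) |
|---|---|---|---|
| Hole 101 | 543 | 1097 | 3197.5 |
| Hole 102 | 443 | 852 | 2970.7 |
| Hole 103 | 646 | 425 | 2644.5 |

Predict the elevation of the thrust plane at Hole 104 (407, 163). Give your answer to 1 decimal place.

2377.8 ft

Two edge vectors: Hole 101→Hole 102 = (-100, -245, -226.8), Hole 101→Hole 103 = (103, -672, -553).
Normal n = (Hole 101→Hole 102) × (Hole 101→Hole 103) = (-16924.6, -78660.4, 92435).
So ∂z/∂x = −n_x/n_z = 0.183097 and ∂z/∂y = −n_y/n_z = 0.850981.
Intercept c from Hole 101: 3197.5 − 99.42 − 933.53 = 2164.55.
At (407, 163): z = 74.5 + 138.7 + 2164.55 = 2377.8 ft.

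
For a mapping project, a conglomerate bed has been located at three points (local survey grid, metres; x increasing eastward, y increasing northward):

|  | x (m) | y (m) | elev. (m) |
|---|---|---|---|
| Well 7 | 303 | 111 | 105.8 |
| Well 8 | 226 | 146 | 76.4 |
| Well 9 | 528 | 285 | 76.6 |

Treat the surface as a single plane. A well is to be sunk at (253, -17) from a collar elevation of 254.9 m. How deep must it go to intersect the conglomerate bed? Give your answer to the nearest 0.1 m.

Two edge vectors: Well 7→Well 8 = (-77, 35, -29.4), Well 7→Well 9 = (225, 174, -29.2).
Normal n = (Well 7→Well 8) × (Well 7→Well 9) = (4093.6, -8863.4, -21273).
So ∂z/∂x = −n_x/n_z = 0.19243 and ∂z/∂y = −n_y/n_z = −0.41665.
Intercept c from Well 7: 105.8 − 58.31 + 46.25 = 93.74.
At (253, -17): z_contact = 48.69 + 7.08 + 93.74 = 149.51 m.
Depth below ground = 254.9 − 149.51 = 105.4 m.

105.4 m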